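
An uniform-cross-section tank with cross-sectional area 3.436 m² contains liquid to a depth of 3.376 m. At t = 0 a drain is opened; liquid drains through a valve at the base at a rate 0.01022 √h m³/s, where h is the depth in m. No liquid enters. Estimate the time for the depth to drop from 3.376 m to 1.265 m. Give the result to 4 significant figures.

Volume balance on the tank: A dh/dt = −0.01022 √h.
Separate and integrate: 2(√h − √h₀) = −(0.01022/A) t.
t = 2A(√h₀ − √h)/0.01022 = 2·3.436·(√3.376 − √1.265)/0.01022
  = 6.87200 × (1.83739 − 1.12472) / 0.01022 = 479.202 s.

479.2 s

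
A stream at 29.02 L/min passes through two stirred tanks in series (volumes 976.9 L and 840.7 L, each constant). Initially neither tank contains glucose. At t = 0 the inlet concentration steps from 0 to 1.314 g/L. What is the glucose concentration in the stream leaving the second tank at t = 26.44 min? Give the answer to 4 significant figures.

Species balance on tank i: dCᵢ/dt = (Cᵢ₋₁ − Cᵢ)/τᵢ with τᵢ = Vᵢ/Q.
τ₁ = 976.9/29.02 = 33.6630 min; τ₂ = 840.7/29.02 = 28.9697 min.
Solving the cascade with C₁(0)=C₂(0)=0 gives C₂(t) = C_in[1 − (τ₁ e^(−t/τ₁) − τ₂ e^(−t/τ₂))/(τ₁ − τ₂)].
At t = 26.44: e^(−t/τ₁) = 0.455923, e^(−t/τ₂) = 0.401448.
C₂ = 1.314·[1 − (33.6630·0.455923 − 28.9697·0.401448)/(4.69331)] = 1.314·0.207828 = 0.273086 g/L.

0.2731 g/L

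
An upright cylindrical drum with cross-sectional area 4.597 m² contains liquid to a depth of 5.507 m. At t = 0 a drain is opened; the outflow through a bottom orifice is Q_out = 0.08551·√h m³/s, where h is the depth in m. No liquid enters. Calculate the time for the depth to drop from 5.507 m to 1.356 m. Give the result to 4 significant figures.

A dh/dt = −Q_out = −0.08551 √h.
Separate and integrate: 2(√h − √h₀) = −(0.08551/A) t.
t = 2A(√h₀ − √h)/0.08551 = 2·4.597·(√5.507 − √1.356)/0.08551
  = 9.19400 × (2.34670 − 1.16447) / 0.08551 = 127.112 s.

127.1 s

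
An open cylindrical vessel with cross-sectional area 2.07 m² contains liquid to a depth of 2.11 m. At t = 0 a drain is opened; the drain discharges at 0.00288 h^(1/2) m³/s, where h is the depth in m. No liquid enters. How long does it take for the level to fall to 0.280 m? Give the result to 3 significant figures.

Accumulation of liquid (constant cross-section A): A dh/dt = −0.00288 √h.
∫ h^(−1/2) dh = −(0.00288/A) ∫ dt, giving 2√h = 2√h₀ − (0.00288/A) t.
t = 2A(√h₀ − √h)/0.00288 = 2·2.07·(√2.11 − √0.280)/0.00288
  = 4.1400 × (1.4526 − 0.52915) / 0.00288 = 1327.4 s.

1330 s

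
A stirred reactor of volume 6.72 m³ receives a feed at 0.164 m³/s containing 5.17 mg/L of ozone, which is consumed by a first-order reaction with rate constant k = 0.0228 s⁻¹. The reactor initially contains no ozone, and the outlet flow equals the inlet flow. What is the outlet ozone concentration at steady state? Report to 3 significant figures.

V dC/dt = Q(C_in − C) − k V C.
Steady state (dC/dt = 0): C_ss = Q C_in/(Q + kV) = C_in/(1 + kV/Q).
C_ss = 0.164·5.17/(0.164 + 0.0228·6.72) = 0.84788/0.31722 = 2.6729 mg/L.

2.67 mg/L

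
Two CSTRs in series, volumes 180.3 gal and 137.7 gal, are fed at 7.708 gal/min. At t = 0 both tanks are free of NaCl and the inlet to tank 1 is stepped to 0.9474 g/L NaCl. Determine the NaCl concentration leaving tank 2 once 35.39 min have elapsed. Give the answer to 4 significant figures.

Each tank obeys Vᵢ dCᵢ/dt = Q(Cᵢ₋₁ − Cᵢ), so τᵢ = Vᵢ/Q.
τ₁ = 180.3/7.708 = 23.3913 min; τ₂ = 137.7/7.708 = 17.8646 min.
Solving the cascade with C₁(0)=C₂(0)=0 gives C₂(t) = C_in[1 − (τ₁ e^(−t/τ₁) − τ₂ e^(−t/τ₂))/(τ₁ − τ₂)].
At t = 35.39: e^(−t/τ₁) = 0.220258, e^(−t/τ₂) = 0.137929.
C₂ = 0.9474·[1 − (23.3913·0.220258 − 17.8646·0.137929)/(5.52673)] = 0.9474·0.513623 = 0.486606 g/L.

0.4866 g/L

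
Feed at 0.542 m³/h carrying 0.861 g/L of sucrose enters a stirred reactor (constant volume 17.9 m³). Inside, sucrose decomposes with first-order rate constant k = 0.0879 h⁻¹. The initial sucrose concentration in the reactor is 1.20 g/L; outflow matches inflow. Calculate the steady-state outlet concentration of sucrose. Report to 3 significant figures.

0.221 g/L

V dC/dt = Q(C_in − C) − k V C.
At steady state: 0 = Q C_in − (Q + kV) C_ss, so C_ss = Q C_in/(Q + kV).
C_ss = 0.542·0.861/(0.542 + 0.0879·17.9) = 0.46666/2.1154 = 0.22060 g/L.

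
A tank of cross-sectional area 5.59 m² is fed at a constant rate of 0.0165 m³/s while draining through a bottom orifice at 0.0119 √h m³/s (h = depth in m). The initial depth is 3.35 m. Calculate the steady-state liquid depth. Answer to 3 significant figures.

A dh/dt = Q_in − 0.0119 √h. Steady state requires inflow = outflow:
Q_in = 0.0119 √h_ss ⇒ √h_ss = 0.0165/0.0119 = 1.3866.
h_ss = 1.3866² = 1.9225 m. (Since h₀ = 3.35 m > h_ss, the level will fall toward this value.)

1.92 m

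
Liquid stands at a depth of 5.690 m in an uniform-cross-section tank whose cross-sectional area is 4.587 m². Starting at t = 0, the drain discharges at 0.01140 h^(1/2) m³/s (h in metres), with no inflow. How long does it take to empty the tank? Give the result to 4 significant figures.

Volume balance on the tank: A dh/dt = −0.01140 √h.
Separate and integrate: 2(√h − √h₀) = −(0.01140/A) t.
Tank is empty when √h = 0: t_empty = 2A√h₀/0.01140.
t_empty = 2·4.587·√5.690/0.01140 = 9.17400·2.38537/0.01140 = 1919.60 s.

1920 s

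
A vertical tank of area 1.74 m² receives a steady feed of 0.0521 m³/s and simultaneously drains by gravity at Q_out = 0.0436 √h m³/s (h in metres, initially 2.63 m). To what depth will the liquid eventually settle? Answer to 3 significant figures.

1.43 m

Volume balance on the tank: A dh/dt = Q_in − 0.0436 √h. At steady state dh/dt = 0:
Q_in = 0.0436 √h_ss ⇒ √h_ss = 0.0521/0.0436 = 1.1950.
h_ss = 1.1950² = 1.4279 m. (Since h₀ = 2.63 m > h_ss, the level will fall toward this value.)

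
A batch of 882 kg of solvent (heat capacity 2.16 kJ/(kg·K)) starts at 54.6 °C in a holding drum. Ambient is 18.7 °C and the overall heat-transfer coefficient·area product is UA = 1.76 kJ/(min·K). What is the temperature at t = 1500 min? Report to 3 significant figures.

M c_p dT/dt = −UA(T − T_amb).
dT/dt = (T_ss − T)/τ with T_ss = T_amb = 18.700 °C, τ = M c_p/UA = 882·2.16/1.76 = 1082.5 min.
T approaches T_ss exponentially: T(t) = T_ss + (T₀ − T_ss) e^(−t/τ).
T(1500) = 18.700 + (35.900)·0.25014 = 27.680 °C.

27.7 °C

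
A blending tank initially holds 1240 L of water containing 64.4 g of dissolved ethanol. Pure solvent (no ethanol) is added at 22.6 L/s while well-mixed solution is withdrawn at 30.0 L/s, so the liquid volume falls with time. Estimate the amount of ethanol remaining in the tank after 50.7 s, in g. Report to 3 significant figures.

14.9 g

Let m(t) be the amount of ethanol. Volume: V(t) = V₀ + (Q_in − Q_out) t = 1240 − 7.4000 t; V(50.7) = 864.82 L.
Solute balance: dm/dt = 0 − Q_out C = −Q_out m/V(t).
Separate: dm/m = −Q_out dt/V(t) ⇒ ln(m/m₀) = −(Q_out/(Q_in−Q_out)) ln(V/V₀).
m = m₀ (V₀/V)^(Q_out/(Q_in−Q_out)) = 64.4 × (1240/864.82)^(-4.0541) = 14.943 g.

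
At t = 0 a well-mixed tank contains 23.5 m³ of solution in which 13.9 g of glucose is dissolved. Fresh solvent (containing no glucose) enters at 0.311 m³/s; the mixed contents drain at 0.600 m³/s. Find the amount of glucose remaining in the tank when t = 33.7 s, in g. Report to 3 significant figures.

Total volume: dV/dt = Q_in − Q_out = -0.28900 m³/s, so V(t) = 23.5 − 0.28900 t and V(33.7) = 13.761 m³.
No glucose enters, so dm/dt = −Q_out · (m/V).
dm/m = −Q_out dt/(V₀ − 0.28900 t); integrating gives ln(m/m₀) = −(Q_out/(Q_in−Q_out)) ln(V/V₀).
m = m₀ (V₀/V)^(Q_out/(Q_in−Q_out)) = 13.9 × (23.5/13.761)^(-2.0761) = 4.5758 g.

4.58 g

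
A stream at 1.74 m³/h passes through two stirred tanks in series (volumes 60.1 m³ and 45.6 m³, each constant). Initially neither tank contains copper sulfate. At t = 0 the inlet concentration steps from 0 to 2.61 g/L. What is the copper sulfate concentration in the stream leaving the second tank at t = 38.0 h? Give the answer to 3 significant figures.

0.935 g/L

Time constants: τᵢ = Vᵢ/Q for each well-mixed tank.
τ₁ = 60.1/1.74 = 34.540 h; τ₂ = 45.6/1.74 = 26.207 h.
Tank 1: C₁ = C_in(1 − e^(−t/τ₁)). Tank 2 (τ₁ ≠ τ₂): C₂ = C_in[1 − (τ₁ e^(−t/τ₁) − τ₂ e^(−t/τ₂))/(τ₁ − τ₂)].
At t = 38.0: e^(−t/τ₁) = 0.33282, e^(−t/τ₂) = 0.23457.
C₂ = 2.61·[1 − (34.540·0.33282 − 26.207·0.23457)/(8.3333)] = 2.61·0.35822 = 0.93495 g/L.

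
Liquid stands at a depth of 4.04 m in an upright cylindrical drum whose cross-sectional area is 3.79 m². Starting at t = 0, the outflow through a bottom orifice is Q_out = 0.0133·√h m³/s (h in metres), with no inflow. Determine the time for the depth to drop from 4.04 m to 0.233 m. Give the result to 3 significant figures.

A dh/dt = −Q_out = −0.0133 √h.
Separate and integrate: 2(√h − √h₀) = −(0.0133/A) t.
t = 2A(√h₀ − √h)/0.0133 = 2·3.79·(√4.04 − √0.233)/0.0133
  = 7.5800 × (2.0100 − 0.48270) / 0.0133 = 870.43 s.

870 s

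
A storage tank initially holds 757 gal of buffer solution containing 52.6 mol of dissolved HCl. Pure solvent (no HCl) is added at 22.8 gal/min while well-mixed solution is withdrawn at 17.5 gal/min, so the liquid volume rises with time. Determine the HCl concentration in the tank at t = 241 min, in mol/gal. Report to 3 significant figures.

0.000989 mol/gal

Total volume: dV/dt = Q_in − Q_out = 5.3000 gal/min, so V(t) = 757 + 5.3000 t and V(241) = 2034.3 gal.
Solute balance: dm/dt = 0 − Q_out C = −Q_out m/V(t).
dm/m = −Q_out dt/(V₀ + 5.3000 t); integrating gives ln(m/m₀) = −(Q_out/(Q_in−Q_out)) ln(V/V₀).
m = m₀ (V₀/V)^(Q_out/(Q_in−Q_out)) = 52.6 × (757/2034.3)^(3.3019) = 2.0110 mol.
C = m/V = 2.0110/2034.3 = 0.00098857 mol/gal.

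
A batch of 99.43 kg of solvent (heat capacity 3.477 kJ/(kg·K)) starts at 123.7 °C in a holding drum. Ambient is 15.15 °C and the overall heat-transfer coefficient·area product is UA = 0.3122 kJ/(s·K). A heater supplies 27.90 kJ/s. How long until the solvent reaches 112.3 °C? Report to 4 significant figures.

998.8 s

M c_p dT/dt = −UA(T − T_amb) + Q̇.
τ = M c_p/UA = 1107.36 s; T_ss = T_amb + Q̇/UA = 15.15 + 27.90/0.3122 = 104.516 °C.
T(t) = T_ss + (T₀ − T_ss)e^(−t/τ); set T = 112.3:
t = −τ ln[(T − T_ss)/(T₀ − T_ss)] = −1107.36 · ln(0.405761) = 998.829 s.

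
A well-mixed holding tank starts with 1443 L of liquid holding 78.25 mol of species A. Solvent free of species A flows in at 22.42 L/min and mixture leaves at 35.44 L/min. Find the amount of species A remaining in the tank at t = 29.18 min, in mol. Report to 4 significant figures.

Let m(t) be the amount of species A. Volume: V(t) = V₀ + (Q_in − Q_out) t = 1443 − 13.0200 t; V(29.18) = 1063.08 L.
Solute balance: dm/dt = 0 − Q_out C = −Q_out m/V(t).
Separate: dm/m = −Q_out dt/V(t) ⇒ ln(m/m₀) = −(Q_out/(Q_in−Q_out)) ln(V/V₀).
m = m₀ (V₀/V)^(Q_out/(Q_in−Q_out)) = 78.25 × (1443/1063.08)^(-2.72197) = 34.0623 mol.

34.06 mol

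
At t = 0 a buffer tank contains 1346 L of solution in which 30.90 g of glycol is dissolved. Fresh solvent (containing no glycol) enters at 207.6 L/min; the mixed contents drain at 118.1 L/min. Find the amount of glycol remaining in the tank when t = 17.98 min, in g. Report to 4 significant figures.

10.95 g

Let m(t) be the amount of glycol. Volume: V(t) = V₀ + (Q_in − Q_out) t = 1346 + 89.5000 t; V(17.98) = 2955.21 L.
Species balance (pure solvent in): dm/dt = −Q_out · m/V(t).
dm/m = −Q_out dt/(V₀ + 89.5000 t); integrating gives ln(m/m₀) = −(Q_out/(Q_in−Q_out)) ln(V/V₀).
m = m₀ (V₀/V)^(Q_out/(Q_in−Q_out)) = 30.90 × (1346/2955.21)^(1.31955) = 10.9465 g.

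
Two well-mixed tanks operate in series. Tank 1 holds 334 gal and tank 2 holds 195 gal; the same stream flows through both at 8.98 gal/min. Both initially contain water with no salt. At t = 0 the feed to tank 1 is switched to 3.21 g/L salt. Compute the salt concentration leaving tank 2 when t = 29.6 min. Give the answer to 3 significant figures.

0.882 g/L

Each tank obeys Vᵢ dCᵢ/dt = Q(Cᵢ₋₁ − Cᵢ), so τᵢ = Vᵢ/Q.
τ₁ = 334/8.98 = 37.194 min; τ₂ = 195/8.98 = 21.715 min.
Tank 1: C₁ = C_in(1 − e^(−t/τ₁)). Tank 2 (τ₁ ≠ τ₂): C₂ = C_in[1 − (τ₁ e^(−t/τ₁) − τ₂ e^(−t/τ₂))/(τ₁ − τ₂)].
At t = 29.6: e^(−t/τ₁) = 0.45121, e^(−t/τ₂) = 0.25586.
C₂ = 3.21·[1 − (37.194·0.45121 − 21.715·0.25586)/(15.479)] = 3.21·0.27475 = 0.88195 g/L.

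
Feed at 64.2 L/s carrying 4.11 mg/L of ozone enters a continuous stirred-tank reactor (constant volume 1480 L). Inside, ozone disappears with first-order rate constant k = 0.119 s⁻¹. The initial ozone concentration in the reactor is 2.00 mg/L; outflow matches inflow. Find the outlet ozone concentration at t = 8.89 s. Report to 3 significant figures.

1.31 mg/L

Species balance: V dC/dt = Q C_in − Q C − k V C.
This is linear with rate a = Q/V + k = 0.16238 s⁻¹.
C_ss = Q C_in/(Q + kV) = 1.0980 mg/L; C(t) = C_ss + (C₀ − C_ss) e^(−a t).
C(8.89) = 1.0980 + (0.90204)·e^(−0.16238·8.89) = 1.0980 + (0.90204)·0.23609 = 1.3109 mg/L.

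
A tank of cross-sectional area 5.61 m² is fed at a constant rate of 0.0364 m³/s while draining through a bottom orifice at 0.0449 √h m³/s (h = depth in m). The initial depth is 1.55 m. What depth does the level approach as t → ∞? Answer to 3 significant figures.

0.657 m

A dh/dt = Q_in − 0.0449 √h. Steady state requires inflow = outflow:
Q_in = 0.0449 √h_ss ⇒ √h_ss = 0.0364/0.0449 = 0.81069.
h_ss = 0.81069² = 0.65722 m. (Since h₀ = 1.55 m > h_ss, the level will fall toward this value.)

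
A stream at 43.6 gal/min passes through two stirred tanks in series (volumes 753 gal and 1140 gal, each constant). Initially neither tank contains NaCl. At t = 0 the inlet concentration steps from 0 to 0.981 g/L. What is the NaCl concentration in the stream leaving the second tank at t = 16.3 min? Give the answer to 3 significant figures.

0.175 g/L

Time constants: τᵢ = Vᵢ/Q for each well-mixed tank.
τ₁ = 753/43.6 = 17.271 min; τ₂ = 1140/43.6 = 26.147 min.
Solving the cascade with C₁(0)=C₂(0)=0 gives C₂(t) = C_in[1 − (τ₁ e^(−t/τ₁) − τ₂ e^(−t/τ₂))/(τ₁ − τ₂)].
At t = 16.3: e^(−t/τ₁) = 0.38915, e^(−t/τ₂) = 0.53612.
C₂ = 0.981·[1 − (17.271·0.38915 − 26.147·0.53612)/(-8.8761)] = 0.981·0.17792 = 0.17454 g/L.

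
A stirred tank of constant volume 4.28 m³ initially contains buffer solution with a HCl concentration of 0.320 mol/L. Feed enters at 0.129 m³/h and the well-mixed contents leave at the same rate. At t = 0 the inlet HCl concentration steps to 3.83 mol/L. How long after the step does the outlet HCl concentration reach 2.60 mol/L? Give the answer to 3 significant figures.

34.8 h

Species balance on the tank: V dC/dt = Q(C_in − C), so τ = V/Q = 33.178 h.
C(t) = C_in + (C₀ − C_in) e^(−t/τ). Set C = 2.60 and solve for t:
e^(−t/τ) = (C − C_in)/(C₀ − C_in) = (2.60 − 3.83)/(0.320 − 3.83) = 0.35043
t = −τ ln(…) = 33.178 × 1.0486 = 34.791 h.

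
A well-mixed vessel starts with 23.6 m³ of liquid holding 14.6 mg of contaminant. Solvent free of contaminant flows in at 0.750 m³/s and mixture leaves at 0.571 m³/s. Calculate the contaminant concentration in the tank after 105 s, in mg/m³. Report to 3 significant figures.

0.0532 mg/m³

Total volume: dV/dt = Q_in − Q_out = 0.17900 m³/s, so V(t) = 23.6 + 0.17900 t and V(105) = 42.395 m³.
Solute balance: dm/dt = 0 − Q_out C = −Q_out m/V(t).
Separate: dm/m = −Q_out dt/V(t) ⇒ ln(m/m₀) = −(Q_out/(Q_in−Q_out)) ln(V/V₀).
m = m₀ (V₀/V)^(Q_out/(Q_in−Q_out)) = 14.6 × (23.6/42.395)^(3.1899) = 2.2533 mg.
C = m/V = 2.2533/42.395 = 0.053151 mg/m³.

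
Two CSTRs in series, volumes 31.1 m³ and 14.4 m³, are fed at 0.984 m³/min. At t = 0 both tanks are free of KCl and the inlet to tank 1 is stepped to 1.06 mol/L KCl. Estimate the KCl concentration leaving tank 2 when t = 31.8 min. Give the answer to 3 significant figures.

Time constants: τᵢ = Vᵢ/Q for each well-mixed tank.
τ₁ = 31.1/0.984 = 31.606 min; τ₂ = 14.4/0.984 = 14.634 min.
Tank 1: C₁ = C_in(1 − e^(−t/τ₁)). Tank 2 (τ₁ ≠ τ₂): C₂ = C_in[1 − (τ₁ e^(−t/τ₁) − τ₂ e^(−t/τ₂))/(τ₁ − τ₂)].
At t = 31.8: e^(−t/τ₁) = 0.36562, e^(−t/τ₂) = 0.11384.
C₂ = 1.06·[1 − (31.606·0.36562 − 14.634·0.11384)/(16.972)] = 1.06·0.41726 = 0.44230 mol/L.

0.442 mol/L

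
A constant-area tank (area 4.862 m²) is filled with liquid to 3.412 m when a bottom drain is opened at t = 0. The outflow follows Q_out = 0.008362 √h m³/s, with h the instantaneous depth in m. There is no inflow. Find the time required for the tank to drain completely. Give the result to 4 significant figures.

Mass balance (ρ constant): A dh/dt = −0.008362 √h.
This is separable: 2 d(√h)/dt = −0.008362/A, so √h = √h₀ − (0.008362/(2A)) t.
Tank is empty when √h = 0: t_empty = 2A√h₀/0.008362.
t_empty = 2·4.862·√3.412/0.008362 = 9.72400·1.84716/0.008362 = 2148.02 s.

2148 s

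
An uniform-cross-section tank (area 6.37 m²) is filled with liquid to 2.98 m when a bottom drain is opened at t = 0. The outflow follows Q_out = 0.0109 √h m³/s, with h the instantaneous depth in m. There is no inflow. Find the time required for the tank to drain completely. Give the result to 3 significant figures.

2020 s

Mass balance (ρ constant): A dh/dt = −0.0109 √h.
This is separable: 2 d(√h)/dt = −0.0109/A, so √h = √h₀ − (0.0109/(2A)) t.
Set h = 0: 2√h₀ = (0.0109/A) t_empty ⇒ t_empty = 2A√h₀/0.0109.
t_empty = 2·6.37·√2.98/0.0109 = 12.740·1.7263/0.0109 = 2017.7 s.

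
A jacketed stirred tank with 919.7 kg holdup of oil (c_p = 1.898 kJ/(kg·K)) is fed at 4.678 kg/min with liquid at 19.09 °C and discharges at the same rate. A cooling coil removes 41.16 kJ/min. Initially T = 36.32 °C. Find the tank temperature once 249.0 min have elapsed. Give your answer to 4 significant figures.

Unsteady energy balance on the tank contents: M c_p dT/dt = ṁ c_p (T_in − T) − 41.16.
τ = M/ṁ = 196.601 min; T_ss = T_in − Q̇/(ṁ c_p) = 19.09 − 41.16/(4.678·1.898) = 14.4543 °C.
This is linear first-order; T(t) = T_ss + (T₀ − T_ss) e^(−t/τ).
T(249.0) = 14.4543 + (21.8657)·e^(−249.0/196.601) = 14.4543 + (21.8657)·0.281810 = 20.6162 °C.

20.62 °C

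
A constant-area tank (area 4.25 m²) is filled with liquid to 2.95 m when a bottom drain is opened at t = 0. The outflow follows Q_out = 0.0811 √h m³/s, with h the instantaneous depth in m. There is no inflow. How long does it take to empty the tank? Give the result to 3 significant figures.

180 s

Mass balance (ρ constant): A dh/dt = −0.0811 √h.
Separate and integrate: 2(√h − √h₀) = −(0.0811/A) t.
Tank is empty when √h = 0: t_empty = 2A√h₀/0.0811.
t_empty = 2·4.25·√2.95/0.0811 = 8.5000·1.7176/0.0811 = 180.02 s.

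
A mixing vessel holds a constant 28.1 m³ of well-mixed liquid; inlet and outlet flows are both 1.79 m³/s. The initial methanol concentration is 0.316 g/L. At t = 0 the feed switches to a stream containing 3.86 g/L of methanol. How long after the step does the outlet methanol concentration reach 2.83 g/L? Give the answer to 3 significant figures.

19.4 s

Species balance: V dC/dt = Q(C_in − C) ⇒ τ = V/Q = 15.698 s.
C(t) = C_in + (C₀ − C_in) e^(−t/τ). Set C = 2.83 and solve for t:
e^(−t/τ) = (C − C_in)/(C₀ − C_in) = (2.83 − 3.86)/(0.316 − 3.86) = 0.29063
t = −τ ln(…) = 15.698 × 1.2357 = 19.398 s.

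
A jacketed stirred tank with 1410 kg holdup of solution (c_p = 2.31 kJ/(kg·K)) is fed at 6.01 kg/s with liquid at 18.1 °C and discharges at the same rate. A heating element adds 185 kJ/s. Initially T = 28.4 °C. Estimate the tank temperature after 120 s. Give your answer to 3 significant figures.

29.6 °C

Heat balance on the well-mixed liquid: M c_p dT/dt = ṁ c_p (T_in − T) + 185.
Rearrange: dT/dt = (T_ss − T)/τ with τ = M/ṁ = 234.61 s and T_ss = T_in + Q̇/(ṁ c_p) = 31.426 °C.
Solution: T(t) = T_ss + (T₀ − T_ss) e^(−t/τ).
T(120) = 31.426 + (-3.0256)·e^(−120/234.61) = 31.426 + (-3.0256)·0.59960 = 29.611 °C.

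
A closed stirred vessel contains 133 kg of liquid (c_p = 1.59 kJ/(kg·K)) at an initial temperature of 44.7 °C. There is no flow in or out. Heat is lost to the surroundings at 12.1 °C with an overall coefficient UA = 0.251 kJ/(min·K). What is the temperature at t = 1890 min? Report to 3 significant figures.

15.6 °C

Lumped-capacitance energy balance: M c_p dT/dt = UA(T_amb − T).
dT/dt = (T_ss − T)/τ with T_ss = T_amb = 12.100 °C, τ = M c_p/UA = 133·1.59/0.251 = 842.51 min.
Integrating: T(t) = T_ss + (T₀ − T_ss) e^(−t/τ).
T(1890) = 12.100 + (32.600)·0.10611 = 15.559 °C.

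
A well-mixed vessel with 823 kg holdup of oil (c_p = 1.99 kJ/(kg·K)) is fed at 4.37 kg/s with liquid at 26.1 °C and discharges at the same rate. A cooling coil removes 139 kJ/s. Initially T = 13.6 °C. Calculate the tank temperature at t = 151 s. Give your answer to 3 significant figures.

Unsteady energy balance on the tank contents: M c_p dT/dt = ṁ c_p (T_in − T) − 139.
τ = M/ṁ = 188.33 s; T_ss = T_in − Q̇/(ṁ c_p) = 26.1 − 139/(4.37·1.99) = 10.116 °C.
Integrating: T(t) = T_ss + (T₀ − T_ss) e^(−t/τ).
T(151) = 10.116 + (3.4838)·e^(−151/188.33) = 10.116 + (3.4838)·0.44853 = 11.679 °C.

11.7 °C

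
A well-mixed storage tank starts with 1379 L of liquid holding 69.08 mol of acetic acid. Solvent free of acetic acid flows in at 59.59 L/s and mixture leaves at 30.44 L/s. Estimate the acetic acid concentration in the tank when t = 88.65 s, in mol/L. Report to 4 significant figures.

Total volume: dV/dt = Q_in − Q_out = 29.1500 L/s, so V(t) = 1379 + 29.1500 t and V(88.65) = 3963.15 L.
Solute balance: dm/dt = 0 − Q_out C = −Q_out m/V(t).
Separate: dm/m = −Q_out dt/V(t) ⇒ ln(m/m₀) = −(Q_out/(Q_in−Q_out)) ln(V/V₀).
m = m₀ (V₀/V)^(Q_out/(Q_in−Q_out)) = 69.08 × (1379/3963.15)^(1.04425) = 22.9397 mol.
C = m/V = 22.9397/3963.15 = 0.00578824 mol/L.

0.005788 mol/L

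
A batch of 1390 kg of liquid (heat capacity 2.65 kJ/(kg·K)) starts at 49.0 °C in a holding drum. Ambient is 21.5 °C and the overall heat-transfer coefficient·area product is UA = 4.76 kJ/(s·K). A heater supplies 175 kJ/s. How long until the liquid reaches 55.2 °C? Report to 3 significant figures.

First-law balance (no shaft work): M c_p dT/dt = −UA(T − T_amb) + Q̇.
τ = M c_p/UA = 773.84 s; T_ss = T_amb + Q̇/UA = 21.5 + 175/4.76 = 58.265 °C.
T(t) = T_ss + (T₀ − T_ss)e^(−t/τ); set T = 55.2:
t = −τ ln[(T − T_ss)/(T₀ − T_ss)] = −773.84 · ln(0.33079) = 856.07 s.

856 s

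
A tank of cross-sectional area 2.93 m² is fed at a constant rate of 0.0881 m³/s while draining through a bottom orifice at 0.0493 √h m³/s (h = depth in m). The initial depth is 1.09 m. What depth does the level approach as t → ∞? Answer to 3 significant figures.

3.19 m

Level balance: A dh/dt = 0.0881 − 0.0493 √h. Setting dh/dt = 0:
Q_in = 0.0493 √h_ss ⇒ √h_ss = 0.0881/0.0493 = 1.7870.
h_ss = 1.7870² = 3.1934 m. (Since h₀ = 1.09 m < h_ss, the level will rise toward this value.)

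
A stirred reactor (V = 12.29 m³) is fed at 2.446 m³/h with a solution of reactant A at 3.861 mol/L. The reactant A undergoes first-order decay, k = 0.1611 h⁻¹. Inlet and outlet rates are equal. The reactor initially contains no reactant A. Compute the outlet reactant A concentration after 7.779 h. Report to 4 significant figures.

Species balance: V dC/dt = Q C_in − Q C − k V C.
dC/dt = (Q/V) C_in − (Q/V + k) C; effective rate a = Q/V + k = 0.199024 + 0.1611 = 0.360124 h⁻¹.
C_ss = Q C_in/(Q + kV) = 2.13380 mol/L; C(t) = C_ss + (C₀ − C_ss) e^(−a t).
C(7.779) = 2.13380 + (-2.13380)·e^(−0.360124·7.779) = 2.13380 + (-2.13380)·0.0607249 = 2.00422 mol/L.

2.004 mol/L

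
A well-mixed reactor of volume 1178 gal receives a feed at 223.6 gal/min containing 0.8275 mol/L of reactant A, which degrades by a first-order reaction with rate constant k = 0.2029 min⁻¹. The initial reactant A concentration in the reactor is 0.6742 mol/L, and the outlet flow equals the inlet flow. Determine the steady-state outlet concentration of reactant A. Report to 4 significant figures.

Accumulation = in − out − consumed: V dC/dt = Q C_in − Q C − k V C.
At steady state: 0 = Q C_in − (Q + kV) C_ss, so C_ss = Q C_in/(Q + kV).
C_ss = 223.6·0.8275/(223.6 + 0.2029·1178) = 185.029/462.616 = 0.399962 mol/L.

0.4000 mol/L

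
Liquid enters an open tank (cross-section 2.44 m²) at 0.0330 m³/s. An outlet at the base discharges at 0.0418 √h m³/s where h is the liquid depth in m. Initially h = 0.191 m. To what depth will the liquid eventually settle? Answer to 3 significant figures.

0.623 m

Accumulation of liquid (constant cross-section A): A dh/dt = Q_in − 0.0418 √h. At steady state dh/dt = 0:
Q_in = 0.0418 √h_ss ⇒ √h_ss = 0.0330/0.0418 = 0.78947.
h_ss = 0.78947² = 0.62327 m. (Since h₀ = 0.191 m < h_ss, the level will rise toward this value.)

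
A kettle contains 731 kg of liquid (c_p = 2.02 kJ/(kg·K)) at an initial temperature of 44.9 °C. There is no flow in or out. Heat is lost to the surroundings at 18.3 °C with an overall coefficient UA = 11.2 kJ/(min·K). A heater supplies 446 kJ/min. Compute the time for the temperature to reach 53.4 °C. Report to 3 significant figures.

M c_p dT/dt = −UA(T − T_amb) + Q̇.
τ = M c_p/UA = 131.84 min; T_ss = T_amb + Q̇/UA = 18.3 + 446/11.2 = 58.121 °C.
T(t) = T_ss + (T₀ − T_ss)e^(−t/τ); set T = 53.4:
t = −τ ln[(T − T_ss)/(T₀ − T_ss)] = −131.84 · ln(0.35710) = 135.76 min.

136 min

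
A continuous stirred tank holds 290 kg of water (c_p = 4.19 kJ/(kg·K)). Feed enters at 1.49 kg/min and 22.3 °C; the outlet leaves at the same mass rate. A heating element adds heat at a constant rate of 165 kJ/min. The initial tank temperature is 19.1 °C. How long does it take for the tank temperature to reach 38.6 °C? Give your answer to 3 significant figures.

M c_p dT/dt = ṁ c_p (T_in − T) + Q̇.
τ = M/ṁ = 194.63 min; T_ss = T_in + Q̇/(ṁ c_p) = 48.729 °C.
T(t) = T_ss + (T₀ − T_ss) e^(−t/τ). Set T = 38.6:
e^(−t/τ) = (38.6 − 48.729)/(19.1 − 48.729) = 0.34186
t = −194.63 · ln(0.34186) = 208.90 min.

209 min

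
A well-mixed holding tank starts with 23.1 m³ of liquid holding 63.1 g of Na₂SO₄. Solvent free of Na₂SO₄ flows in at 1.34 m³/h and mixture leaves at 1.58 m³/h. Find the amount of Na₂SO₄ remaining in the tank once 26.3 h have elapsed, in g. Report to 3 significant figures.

7.72 g

Total volume: dV/dt = Q_in − Q_out = -0.24000 m³/h, so V(t) = 23.1 − 0.24000 t and V(26.3) = 16.788 m³.
Solute balance: dm/dt = 0 − Q_out C = −Q_out m/V(t).
dm/m = −Q_out dt/(V₀ − 0.24000 t); integrating gives ln(m/m₀) = −(Q_out/(Q_in−Q_out)) ln(V/V₀).
m = m₀ (V₀/V)^(Q_out/(Q_in−Q_out)) = 63.1 × (23.1/16.788)^(-6.5833) = 7.7178 g.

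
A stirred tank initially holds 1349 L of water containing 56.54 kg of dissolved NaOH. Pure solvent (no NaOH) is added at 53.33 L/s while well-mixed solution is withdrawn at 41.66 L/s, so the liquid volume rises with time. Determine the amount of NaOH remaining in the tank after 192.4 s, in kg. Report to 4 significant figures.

1.710 kg

Let m(t) be the amount of NaOH. Volume: V(t) = V₀ + (Q_in − Q_out) t = 1349 + 11.6700 t; V(192.4) = 3594.31 L.
No NaOH enters, so dm/dt = −Q_out · (m/V).
Separate: dm/m = −Q_out dt/V(t) ⇒ ln(m/m₀) = −(Q_out/(Q_in−Q_out)) ln(V/V₀).
m = m₀ (V₀/V)^(Q_out/(Q_in−Q_out)) = 56.54 × (1349/3594.31)^(3.56984) = 1.71010 kg.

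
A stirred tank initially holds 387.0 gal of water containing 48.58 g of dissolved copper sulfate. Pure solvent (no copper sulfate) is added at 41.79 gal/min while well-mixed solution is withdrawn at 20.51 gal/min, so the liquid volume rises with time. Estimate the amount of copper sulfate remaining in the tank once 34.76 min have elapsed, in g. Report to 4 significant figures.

Let m(t) be the amount of copper sulfate. Volume: V(t) = V₀ + (Q_in − Q_out) t = 387.0 + 21.2800 t; V(34.76) = 1126.69 gal.
Solute balance: dm/dt = 0 − Q_out C = −Q_out m/V(t).
dm/m = −Q_out dt/(V₀ + 21.2800 t); integrating gives ln(m/m₀) = −(Q_out/(Q_in−Q_out)) ln(V/V₀).
m = m₀ (V₀/V)^(Q_out/(Q_in−Q_out)) = 48.58 × (387.0/1126.69)^(0.963816) = 17.3443 g.

17.34 g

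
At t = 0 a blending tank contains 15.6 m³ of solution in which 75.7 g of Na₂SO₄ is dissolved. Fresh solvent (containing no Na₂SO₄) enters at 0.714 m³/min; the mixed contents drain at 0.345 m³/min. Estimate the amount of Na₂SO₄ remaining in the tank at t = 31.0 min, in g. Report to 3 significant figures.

Let m(t) be the amount of Na₂SO₄. Volume: V(t) = V₀ + (Q_in − Q_out) t = 15.6 + 0.36900 t; V(31.0) = 27.039 m³.
Solute balance: dm/dt = 0 − Q_out C = −Q_out m/V(t).
dm/m = −Q_out dt/(V₀ + 0.36900 t); integrating gives ln(m/m₀) = −(Q_out/(Q_in−Q_out)) ln(V/V₀).
m = m₀ (V₀/V)^(Q_out/(Q_in−Q_out)) = 75.7 × (15.6/27.039)^(0.93496) = 45.265 g.

45.3 g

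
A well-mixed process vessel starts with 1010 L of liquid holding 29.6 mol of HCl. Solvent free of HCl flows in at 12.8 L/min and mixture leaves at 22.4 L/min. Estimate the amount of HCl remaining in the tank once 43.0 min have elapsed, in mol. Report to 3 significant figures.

8.69 mol

Let m(t) be the amount of HCl. Volume: V(t) = V₀ + (Q_in − Q_out) t = 1010 − 9.6000 t; V(43.0) = 597.20 L.
No HCl enters, so dm/dt = −Q_out · (m/V).
dm/m = −Q_out dt/(V₀ − 9.6000 t); integrating gives ln(m/m₀) = −(Q_out/(Q_in−Q_out)) ln(V/V₀).
m = m₀ (V₀/V)^(Q_out/(Q_in−Q_out)) = 29.6 × (1010/597.20)^(-2.3333) = 8.6860 mol.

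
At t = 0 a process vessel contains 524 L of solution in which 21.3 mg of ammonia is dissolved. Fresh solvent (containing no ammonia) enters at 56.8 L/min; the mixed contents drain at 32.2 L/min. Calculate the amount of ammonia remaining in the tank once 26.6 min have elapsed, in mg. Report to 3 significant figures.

Let m(t) be the amount of ammonia. Volume: V(t) = V₀ + (Q_in − Q_out) t = 524 + 24.600 t; V(26.6) = 1178.4 L.
No ammonia enters, so dm/dt = −Q_out · (m/V).
Separate: dm/m = −Q_out dt/V(t) ⇒ ln(m/m₀) = −(Q_out/(Q_in−Q_out)) ln(V/V₀).
m = m₀ (V₀/V)^(Q_out/(Q_in−Q_out)) = 21.3 × (524/1178.4)^(1.3089) = 7.3740 mg.

7.37 mg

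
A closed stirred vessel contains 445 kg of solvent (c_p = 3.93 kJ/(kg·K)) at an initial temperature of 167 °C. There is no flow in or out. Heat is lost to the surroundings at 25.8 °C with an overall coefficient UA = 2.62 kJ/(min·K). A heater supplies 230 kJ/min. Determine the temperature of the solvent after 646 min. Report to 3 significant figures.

Lumped-capacitance energy balance: M c_p dT/dt = UA(T_amb − T) + Q̇.
dT/dt = (T_ss − T)/τ with T_ss = T_amb + Q̇/UA = 25.8 + 230/2.62 = 113.59 °C, τ = M c_p/UA = 445·3.93/2.62 = 667.50 min.
Integrating: T(t) = T_ss + (T₀ − T_ss) e^(−t/τ).
T(646) = 113.59 + (53.414)·0.37992 = 133.88 °C.

134 °C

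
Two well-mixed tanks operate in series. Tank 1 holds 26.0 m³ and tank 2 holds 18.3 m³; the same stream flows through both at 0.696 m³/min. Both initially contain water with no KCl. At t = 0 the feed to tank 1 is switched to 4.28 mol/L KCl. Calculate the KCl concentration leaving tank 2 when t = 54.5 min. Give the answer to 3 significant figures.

Time constants: τᵢ = Vᵢ/Q for each well-mixed tank.
τ₁ = 26.0/0.696 = 37.356 min; τ₂ = 18.3/0.696 = 26.293 min.
Tank 1: C₁ = C_in(1 − e^(−t/τ₁)). Tank 2 (τ₁ ≠ τ₂): C₂ = C_in[1 − (τ₁ e^(−t/τ₁) − τ₂ e^(−t/τ₂))/(τ₁ − τ₂)].
At t = 54.5: e^(−t/τ₁) = 0.23249, e^(−t/τ₂) = 0.12583.
C₂ = 4.28·[1 − (37.356·0.23249 − 26.293·0.12583)/(11.063)] = 4.28·0.51404 = 2.2001 mol/L.

2.20 mol/L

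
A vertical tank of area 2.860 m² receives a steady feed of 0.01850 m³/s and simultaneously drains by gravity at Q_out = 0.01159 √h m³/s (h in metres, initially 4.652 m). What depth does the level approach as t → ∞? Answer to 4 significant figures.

Level balance: A dh/dt = 0.01850 − 0.01159 √h. Setting dh/dt = 0:
Q_in = 0.01159 √h_ss ⇒ √h_ss = 0.01850/0.01159 = 1.59620.
h_ss = 1.59620² = 2.54787 m. (Since h₀ = 4.652 m > h_ss, the level will fall toward this value.)

2.548 m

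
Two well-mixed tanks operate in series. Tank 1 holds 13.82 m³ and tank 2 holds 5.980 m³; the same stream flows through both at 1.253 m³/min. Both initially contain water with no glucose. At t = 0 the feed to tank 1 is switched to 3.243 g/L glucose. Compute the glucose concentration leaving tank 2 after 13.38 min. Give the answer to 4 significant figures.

1.693 g/L

Time constants: τᵢ = Vᵢ/Q for each well-mixed tank.
τ₁ = 13.82/1.253 = 11.0295 min; τ₂ = 5.980/1.253 = 4.77255 min.
Tank 1: C₁ = C_in(1 − e^(−t/τ₁)). Tank 2 (τ₁ ≠ τ₂): C₂ = C_in[1 − (τ₁ e^(−t/τ₁) − τ₂ e^(−t/τ₂))/(τ₁ − τ₂)].
At t = 13.38: e^(−t/τ₁) = 0.297272, e^(−t/τ₂) = 0.0605955.
C₂ = 3.243·[1 − (11.0295·0.297272 − 4.77255·0.0605955)/(6.25698)] = 3.243·0.522201 = 1.69350 g/L.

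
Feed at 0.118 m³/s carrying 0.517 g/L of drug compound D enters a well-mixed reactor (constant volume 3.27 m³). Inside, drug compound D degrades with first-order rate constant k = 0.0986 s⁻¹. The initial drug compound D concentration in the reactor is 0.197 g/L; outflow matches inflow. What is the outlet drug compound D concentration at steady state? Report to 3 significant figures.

Species balance: V dC/dt = Q C_in − Q C − k V C.
Steady state (dC/dt = 0): C_ss = Q C_in/(Q + kV) = C_in/(1 + kV/Q).
C_ss = 0.118·0.517/(0.118 + 0.0986·3.27) = 0.061006/0.44042 = 0.13852 g/L.

0.139 g/L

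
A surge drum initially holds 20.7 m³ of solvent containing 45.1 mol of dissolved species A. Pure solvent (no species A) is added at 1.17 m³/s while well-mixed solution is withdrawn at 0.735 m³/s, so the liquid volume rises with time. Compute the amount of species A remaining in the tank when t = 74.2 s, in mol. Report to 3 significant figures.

9.22 mol

Let m(t) be the amount of species A. Volume: V(t) = V₀ + (Q_in − Q_out) t = 20.7 + 0.43500 t; V(74.2) = 52.977 m³.
Solute balance: dm/dt = 0 − Q_out C = −Q_out m/V(t).
dm/m = −Q_out dt/(V₀ + 0.43500 t); integrating gives ln(m/m₀) = −(Q_out/(Q_in−Q_out)) ln(V/V₀).
m = m₀ (V₀/V)^(Q_out/(Q_in−Q_out)) = 45.1 × (20.7/52.977)^(1.6897) = 9.2172 mol.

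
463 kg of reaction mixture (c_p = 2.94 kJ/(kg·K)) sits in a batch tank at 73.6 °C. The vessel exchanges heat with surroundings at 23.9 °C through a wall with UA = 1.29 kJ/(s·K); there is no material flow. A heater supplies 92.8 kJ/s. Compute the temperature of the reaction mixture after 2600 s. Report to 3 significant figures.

93.9 °C

M c_p dT/dt = −UA(T − T_amb) + Q̇.
dT/dt = (T_ss − T)/τ with T_ss = T_amb + Q̇/UA = 23.9 + 92.8/1.29 = 95.838 °C, τ = M c_p/UA = 463·2.94/1.29 = 1055.2 s.
This is linear first-order; T(t) = T_ss + (T₀ − T_ss) e^(−t/τ).
T(2600) = 95.838 + (-22.238)·0.085097 = 93.946 °C.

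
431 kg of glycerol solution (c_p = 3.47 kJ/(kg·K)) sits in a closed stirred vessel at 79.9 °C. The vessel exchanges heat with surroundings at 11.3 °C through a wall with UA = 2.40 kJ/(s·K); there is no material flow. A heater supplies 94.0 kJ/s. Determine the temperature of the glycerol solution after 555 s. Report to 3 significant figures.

Lumped-capacitance energy balance: M c_p dT/dt = UA(T_amb − T) + Q̇.
dT/dt = (T_ss − T)/τ with T_ss = T_amb + Q̇/UA = 11.3 + 94.0/2.40 = 50.467 °C, τ = M c_p/UA = 431·3.47/2.40 = 623.15 s.
Solution: T(t) = T_ss + (T₀ − T_ss) e^(−t/τ).
T(555) = 50.467 + (29.433)·0.41040 = 62.546 °C.

62.5 °C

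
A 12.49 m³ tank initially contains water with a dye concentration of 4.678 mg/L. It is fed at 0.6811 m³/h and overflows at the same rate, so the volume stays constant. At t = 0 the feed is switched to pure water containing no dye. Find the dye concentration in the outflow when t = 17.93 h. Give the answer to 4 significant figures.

1.760 mg/L

Unsteady species balance (constant V, well mixed): V dC/dt = Q(C_in − C).
So dC/dt = (C_in − C)/τ with τ = V/Q = 12.49/0.6811 = 18.3380 h.
Integrating: C(t) = C_in + (C₀ − C_in) e^(−t/τ).
C(17.93) = 0 + (4.678 − 0)·e^(−17.93/18.3380) = 0 + (4.67800)·0.376156 = 1.75966 mg/L.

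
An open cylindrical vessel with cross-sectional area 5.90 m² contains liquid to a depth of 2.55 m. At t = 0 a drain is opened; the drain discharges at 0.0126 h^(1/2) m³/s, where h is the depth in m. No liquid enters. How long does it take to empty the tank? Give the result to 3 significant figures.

1500 s

With no inflow, A dh/dt = −0.0126 √h.
∫ h^(−1/2) dh = −(0.0126/A) ∫ dt, giving 2√h = 2√h₀ − (0.0126/A) t.
Set h = 0: 2√h₀ = (0.0126/A) t_empty ⇒ t_empty = 2A√h₀/0.0126.
t_empty = 2·5.90·√2.55/0.0126 = 11.800·1.5969/0.0126 = 1495.5 s.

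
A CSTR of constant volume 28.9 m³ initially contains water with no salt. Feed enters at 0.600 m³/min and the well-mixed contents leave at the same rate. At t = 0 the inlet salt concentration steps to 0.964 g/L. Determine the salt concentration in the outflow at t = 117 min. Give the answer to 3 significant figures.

Accumulation = in − out for the solute gives V dC/dt = Q(C_in − C).
So dC/dt = (C_in − C)/τ with τ = V/Q = 28.9/0.600 = 48.167 min.
C approaches C_in exponentially: C(t) = C_in + (C₀ − C_in) e^(−t/τ).
C(117) = 0.964 + (0 − 0.964)·e^(−117/48.167) = 0.964 + (-0.96400)·0.088119 = 0.87905 g/L.

0.879 g/L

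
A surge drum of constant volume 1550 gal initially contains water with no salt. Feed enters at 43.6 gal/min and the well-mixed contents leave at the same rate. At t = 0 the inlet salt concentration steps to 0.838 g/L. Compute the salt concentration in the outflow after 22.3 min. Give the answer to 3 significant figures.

Species balance on the tank: V dC/dt = Q(C_in − C).
So dC/dt = (C_in − C)/τ with τ = V/Q = 1550/43.6 = 35.550 min.
C approaches C_in exponentially: C(t) = C_in + (C₀ − C_in) e^(−t/τ).
C(22.3) = 0.838 + (0 − 0.838)·e^(−22.3/35.550) = 0.838 + (-0.83800)·0.53404 = 0.39047 g/L.

0.390 g/L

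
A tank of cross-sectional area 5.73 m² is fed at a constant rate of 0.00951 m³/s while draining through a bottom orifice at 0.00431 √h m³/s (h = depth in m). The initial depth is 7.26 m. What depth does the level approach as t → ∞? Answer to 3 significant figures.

4.87 m

Level balance: A dh/dt = 0.00951 − 0.00431 √h. Setting dh/dt = 0:
Q_in = 0.00431 √h_ss ⇒ √h_ss = 0.00951/0.00431 = 2.2065.
h_ss = 2.2065² = 4.8686 m. (Since h₀ = 7.26 m > h_ss, the level will fall toward this value.)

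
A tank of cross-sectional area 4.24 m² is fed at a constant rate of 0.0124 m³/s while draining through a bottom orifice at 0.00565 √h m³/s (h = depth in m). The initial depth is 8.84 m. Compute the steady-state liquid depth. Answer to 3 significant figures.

A dh/dt = Q_in − 0.00565 √h. Steady state requires inflow = outflow:
Q_in = 0.00565 √h_ss ⇒ √h_ss = 0.0124/0.00565 = 2.1947.
h_ss = 2.1947² = 4.8167 m. (Since h₀ = 8.84 m > h_ss, the level will fall toward this value.)

4.82 m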